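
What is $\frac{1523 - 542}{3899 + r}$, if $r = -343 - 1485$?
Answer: $\frac{9}{19} \approx 0.47368$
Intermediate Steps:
$r = -1828$
$\frac{1523 - 542}{3899 + r} = \frac{1523 - 542}{3899 - 1828} = \frac{981}{2071} = 981 \cdot \frac{1}{2071} = \frac{9}{19}$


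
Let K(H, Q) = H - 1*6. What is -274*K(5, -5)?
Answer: 274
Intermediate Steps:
K(H, Q) = -6 + H (K(H, Q) = H - 6 = -6 + H)
-274*K(5, -5) = -274*(-6 + 5) = -274*(-1) = 274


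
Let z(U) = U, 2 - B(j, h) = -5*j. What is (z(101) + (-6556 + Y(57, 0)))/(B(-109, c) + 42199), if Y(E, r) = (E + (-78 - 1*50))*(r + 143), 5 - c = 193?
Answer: -2076/5207 ≈ -0.39869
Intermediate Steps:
c = -188 (c = 5 - 1*193 = 5 - 193 = -188)
B(j, h) = 2 + 5*j (B(j, h) = 2 - (-5)*j = 2 + 5*j)
Y(E, r) = (-128 + E)*(143 + r) (Y(E, r) = (E + (-78 - 50))*(143 + r) = (E - 128)*(143 + r) = (-128 + E)*(143 + r))
(z(101) + (-6556 + Y(57, 0)))/(B(-109, c) + 42199) = (101 + (-6556 + (-18304 - 128*0 + 143*57 + 57*0)))/((2 + 5*(-109)) + 42199) = (101 + (-6556 + (-18304 + 0 + 8151 + 0)))/((2 - 545) + 42199) = (101 + (-6556 - 10153))/(-543 + 42199) = (101 - 16709)/41656 = -16608*1/41656 = -2076/5207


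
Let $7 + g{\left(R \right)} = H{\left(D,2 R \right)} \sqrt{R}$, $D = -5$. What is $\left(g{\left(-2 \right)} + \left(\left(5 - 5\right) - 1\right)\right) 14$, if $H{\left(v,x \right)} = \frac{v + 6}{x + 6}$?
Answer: $-112 + 7 i \sqrt{2} \approx -112.0 + 9.8995 i$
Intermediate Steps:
$H{\left(v,x \right)} = \frac{6 + v}{6 + x}$
$g{\left(R \right)} = -7 + \frac{\sqrt{R}}{6 + 2 R}$ ($g{\left(R \right)} = -7 + \frac{6 - 5}{6 + 2 R} \sqrt{R} = -7 + \frac{1}{6 + 2 R} 1 \sqrt{R} = -7 + \frac{\sqrt{R}}{6 + 2 R}$)
$\left(g{\left(-2 \right)} + \left(\left(5 - 5\right) - 1\right)\right) 14 = \left(\frac{-42 + \sqrt{-2} - -28}{2 \left(3 - 2\right)} + \left(\left(5 - 5\right) - 1\right)\right) 14 = \left(\frac{-42 + i \sqrt{2} + 28}{2 \cdot 1} + \left(0 - 1\right)\right) 14 = \left(\frac{1}{2} \cdot 1 \left(-14 + i \sqrt{2}\right) - 1\right) 14 = \left(\left(-7 + \frac{i \sqrt{2}}{2}\right) - 1\right) 14 = \left(-8 + \frac{i \sqrt{2}}{2}\right) 14 = -112 + 7 i \sqrt{2}$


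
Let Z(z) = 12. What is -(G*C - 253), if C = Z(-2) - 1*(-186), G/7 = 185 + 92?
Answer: -383669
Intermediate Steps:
G = 1939 (G = 7*(185 + 92) = 7*277 = 1939)
C = 198 (C = 12 - 1*(-186) = 12 + 186 = 198)
-(G*C - 253) = -(1939*198 - 253) = -(383922 - 253) = -1*383669 = -383669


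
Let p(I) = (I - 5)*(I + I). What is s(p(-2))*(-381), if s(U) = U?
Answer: -10668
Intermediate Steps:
p(I) = 2*I*(-5 + I) (p(I) = (-5 + I)*(2*I) = 2*I*(-5 + I))
s(p(-2))*(-381) = (2*(-2)*(-5 - 2))*(-381) = (2*(-2)*(-7))*(-381) = 28*(-381) = -10668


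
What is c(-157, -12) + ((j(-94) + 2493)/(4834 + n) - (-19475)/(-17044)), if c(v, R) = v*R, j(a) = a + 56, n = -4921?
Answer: 2750110607/1482828 ≈ 1854.6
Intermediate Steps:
j(a) = 56 + a
c(v, R) = R*v
c(-157, -12) + ((j(-94) + 2493)/(4834 + n) - (-19475)/(-17044)) = -12*(-157) + (((56 - 94) + 2493)/(4834 - 4921) - (-19475)/(-17044)) = 1884 + ((-38 + 2493)/(-87) - (-19475)*(-1)/17044) = 1884 + (2455*(-1/87) - 1*19475/17044) = 1884 + (-2455/87 - 19475/17044) = 1884 - 43537345/1482828 = 2750110607/1482828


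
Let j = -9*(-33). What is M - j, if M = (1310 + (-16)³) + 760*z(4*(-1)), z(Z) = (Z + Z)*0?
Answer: -3083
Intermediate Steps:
j = 297
z(Z) = 0 (z(Z) = (2*Z)*0 = 0)
M = -2786 (M = (1310 + (-16)³) + 760*0 = (1310 - 4096) + 0 = -2786 + 0 = -2786)
M - j = -2786 - 1*297 = -2786 - 297 = -3083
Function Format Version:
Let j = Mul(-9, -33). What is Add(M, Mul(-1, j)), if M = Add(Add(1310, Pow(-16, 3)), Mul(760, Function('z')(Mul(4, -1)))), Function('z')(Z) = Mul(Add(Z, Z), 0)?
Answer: -3083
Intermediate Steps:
j = 297
Function('z')(Z) = 0 (Function('z')(Z) = Mul(Mul(2, Z), 0) = 0)
M = -2786 (M = Add(Add(1310, Pow(-16, 3)), Mul(760, 0)) = Add(Add(1310, -4096), 0) = Add(-2786, 0) = -2786)
Add(M, Mul(-1, j)) = Add(-2786, Mul(-1, 297)) = Add(-2786, -297) = -3083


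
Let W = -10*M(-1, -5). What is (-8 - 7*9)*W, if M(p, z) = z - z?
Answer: 0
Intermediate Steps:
M(p, z) = 0
W = 0 (W = -10*0 = 0)
(-8 - 7*9)*W = (-8 - 7*9)*0 = (-8 - 63)*0 = -71*0 = 0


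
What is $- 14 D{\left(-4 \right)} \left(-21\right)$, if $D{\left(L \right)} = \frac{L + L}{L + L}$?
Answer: $294$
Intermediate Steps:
$D{\left(L \right)} = 1$ ($D{\left(L \right)} = \frac{2 L}{2 L} = 2 L \frac{1}{2 L} = 1$)
$- 14 D{\left(-4 \right)} \left(-21\right) = \left(-14\right) 1 \left(-21\right) = \left(-14\right) \left(-21\right) = 294$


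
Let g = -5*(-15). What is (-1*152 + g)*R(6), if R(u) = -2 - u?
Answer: 616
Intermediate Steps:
g = 75
(-1*152 + g)*R(6) = (-1*152 + 75)*(-2 - 1*6) = (-152 + 75)*(-2 - 6) = -77*(-8) = 616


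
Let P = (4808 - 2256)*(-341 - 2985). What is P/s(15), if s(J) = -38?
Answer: 4243976/19 ≈ 2.2337e+5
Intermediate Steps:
P = -8487952 (P = 2552*(-3326) = -8487952)
P/s(15) = -8487952/(-38) = -8487952*(-1/38) = 4243976/19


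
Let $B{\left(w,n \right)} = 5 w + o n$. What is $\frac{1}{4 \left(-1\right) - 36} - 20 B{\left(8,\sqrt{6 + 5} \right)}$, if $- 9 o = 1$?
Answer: $- \frac{32001}{40} + \frac{20 \sqrt{11}}{9} \approx -792.65$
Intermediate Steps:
$o = - \frac{1}{9}$ ($o = \left(- \frac{1}{9}\right) 1 = - \frac{1}{9} \approx -0.11111$)
$B{\left(w,n \right)} = 5 w - \frac{n}{9}$
$\frac{1}{4 \left(-1\right) - 36} - 20 B{\left(8,\sqrt{6 + 5} \right)} = \frac{1}{4 \left(-1\right) - 36} - 20 \left(5 \cdot 8 - \frac{\sqrt{6 + 5}}{9}\right) = \frac{1}{-4 - 36} - 20 \left(40 - \frac{\sqrt{11}}{9}\right) = \frac{1}{-40} - \left(800 - \frac{20 \sqrt{11}}{9}\right) = - \frac{1}{40} - \left(800 - \frac{20 \sqrt{11}}{9}\right) = - \frac{32001}{40} + \frac{20 \sqrt{11}}{9}$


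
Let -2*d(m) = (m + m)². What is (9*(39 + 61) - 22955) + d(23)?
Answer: -23113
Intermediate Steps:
d(m) = -2*m² (d(m) = -(m + m)²/2 = -4*m²/2 = -2*m²)
(9*(39 + 61) - 22955) + d(23) = (9*(39 + 61) - 22955) - 2*23² = (9*100 - 22955) - 2*529 = (900 - 22955) - 1058 = -22055 - 1058 = -23113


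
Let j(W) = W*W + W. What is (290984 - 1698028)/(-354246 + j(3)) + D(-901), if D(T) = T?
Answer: -158878895/177117 ≈ -897.03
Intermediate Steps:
j(W) = W + W² (j(W) = W² + W = W + W²)
(290984 - 1698028)/(-354246 + j(3)) + D(-901) = (290984 - 1698028)/(-354246 + 3*(1 + 3)) - 901 = -1407044/(-354246 + 3*4) - 901 = -1407044/(-354246 + 12) - 901 = -1407044/(-354234) - 901 = -1407044*(-1/354234) - 901 = 703522/177117 - 901 = -158878895/177117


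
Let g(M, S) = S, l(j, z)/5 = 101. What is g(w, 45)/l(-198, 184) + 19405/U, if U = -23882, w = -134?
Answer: -1744967/2412082 ≈ -0.72343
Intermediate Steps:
l(j, z) = 505 (l(j, z) = 5*101 = 505)
g(w, 45)/l(-198, 184) + 19405/U = 45/505 + 19405/(-23882) = 45*(1/505) + 19405*(-1/23882) = 9/101 - 19405/23882 = -1744967/2412082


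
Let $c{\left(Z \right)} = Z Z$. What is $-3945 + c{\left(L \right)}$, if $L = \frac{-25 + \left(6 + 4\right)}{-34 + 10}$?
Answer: $- \frac{252455}{64} \approx -3944.6$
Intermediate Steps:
$L = \frac{5}{8}$ ($L = \frac{-25 + 10}{-24} = \left(-15\right) \left(- \frac{1}{24}\right) = \frac{5}{8} \approx 0.625$)
$c{\left(Z \right)} = Z^{2}$
$-3945 + c{\left(L \right)} = -3945 + \left(\frac{5}{8}\right)^{2} = -3945 + \frac{25}{64} = - \frac{252455}{64}$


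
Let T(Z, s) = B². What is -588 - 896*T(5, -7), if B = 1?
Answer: -1484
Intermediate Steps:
T(Z, s) = 1 (T(Z, s) = 1² = 1)
-588 - 896*T(5, -7) = -588 - 896*1 = -588 - 896 = -1484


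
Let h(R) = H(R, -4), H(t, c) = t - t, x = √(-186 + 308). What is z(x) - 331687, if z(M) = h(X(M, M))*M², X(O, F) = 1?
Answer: -331687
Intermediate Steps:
x = √122 ≈ 11.045
H(t, c) = 0
h(R) = 0
z(M) = 0 (z(M) = 0*M² = 0)
z(x) - 331687 = 0 - 331687 = -331687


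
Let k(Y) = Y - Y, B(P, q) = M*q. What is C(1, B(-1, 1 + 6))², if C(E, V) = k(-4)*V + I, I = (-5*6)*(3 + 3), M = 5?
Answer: 32400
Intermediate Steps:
B(P, q) = 5*q
k(Y) = 0
I = -180 (I = -30*6 = -180)
C(E, V) = -180 (C(E, V) = 0*V - 180 = 0 - 180 = -180)
C(1, B(-1, 1 + 6))² = (-180)² = 32400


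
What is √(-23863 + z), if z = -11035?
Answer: I*√34898 ≈ 186.81*I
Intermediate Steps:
√(-23863 + z) = √(-23863 - 11035) = √(-34898) = I*√34898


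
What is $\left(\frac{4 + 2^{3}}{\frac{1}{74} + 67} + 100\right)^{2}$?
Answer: $\frac{27422035216}{2732409} \approx 10036.0$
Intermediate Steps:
$\left(\frac{4 + 2^{3}}{\frac{1}{74} + 67} + 100\right)^{2} = \left(\frac{4 + 8}{\frac{1}{74} + 67} + 100\right)^{2} = \left(\frac{12}{\frac{4959}{74}} + 100\right)^{2} = \left(12 \cdot \frac{74}{4959} + 100\right)^{2} = \left(\frac{296}{1653} + 100\right)^{2} = \left(\frac{165596}{1653}\right)^{2} = \frac{27422035216}{2732409}$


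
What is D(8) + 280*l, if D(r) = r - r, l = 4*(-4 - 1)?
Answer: -5600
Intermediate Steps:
l = -20 (l = 4*(-5) = -20)
D(r) = 0
D(8) + 280*l = 0 + 280*(-20) = 0 - 5600 = -5600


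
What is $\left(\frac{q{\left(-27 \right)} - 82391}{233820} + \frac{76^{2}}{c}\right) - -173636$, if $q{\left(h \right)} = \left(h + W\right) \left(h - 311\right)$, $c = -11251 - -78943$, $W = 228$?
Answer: $\frac{229021436201791}{1318978620} \approx 1.7364 \cdot 10^{5}$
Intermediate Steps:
$c = 67692$ ($c = -11251 + 78943 = 67692$)
$q{\left(h \right)} = \left(-311 + h\right) \left(228 + h\right)$ ($q{\left(h \right)} = \left(h + 228\right) \left(h - 311\right) = \left(228 + h\right) \left(-311 + h\right) = \left(-311 + h\right) \left(228 + h\right)$)
$\left(\frac{q{\left(-27 \right)} - 82391}{233820} + \frac{76^{2}}{c}\right) - -173636 = \left(\frac{\left(-70908 + \left(-27\right)^{2} - -2241\right) - 82391}{233820} + \frac{76^{2}}{67692}\right) - -173636 = \left(\left(\left(-70908 + 729 + 2241\right) - 82391\right) \frac{1}{233820} + 5776 \cdot \frac{1}{67692}\right) + 173636 = \left(\left(-67938 - 82391\right) \frac{1}{233820} + \frac{1444}{16923}\right) + 173636 = \left(\left(-150329\right) \frac{1}{233820} + \frac{1444}{16923}\right) + 173636 = \left(- \frac{150329}{233820} + \frac{1444}{16923}\right) + 173636 = - \frac{735460529}{1318978620} + 173636 = \frac{229021436201791}{1318978620}$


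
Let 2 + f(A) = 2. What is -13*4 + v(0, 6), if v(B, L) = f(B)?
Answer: -52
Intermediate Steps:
f(A) = 0 (f(A) = -2 + 2 = 0)
v(B, L) = 0
-13*4 + v(0, 6) = -13*4 + 0 = -52 + 0 = -52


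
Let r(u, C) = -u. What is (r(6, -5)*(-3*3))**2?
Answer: 2916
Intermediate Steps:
(r(6, -5)*(-3*3))**2 = ((-1*6)*(-3*3))**2 = (-6*(-9))**2 = 54**2 = 2916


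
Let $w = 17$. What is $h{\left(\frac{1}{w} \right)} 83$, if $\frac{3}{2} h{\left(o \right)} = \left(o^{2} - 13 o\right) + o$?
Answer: $- \frac{33698}{867} \approx -38.867$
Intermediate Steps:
$h{\left(o \right)} = - 8 o + \frac{2 o^{2}}{3}$ ($h{\left(o \right)} = \frac{2 \left(\left(o^{2} - 13 o\right) + o\right)}{3} = \frac{2 \left(o^{2} - 12 o\right)}{3} = - 8 o + \frac{2 o^{2}}{3}$)
$h{\left(\frac{1}{w} \right)} 83 = \frac{2 \left(-12 + \frac{1}{17}\right)}{3 \cdot 17} \cdot 83 = \frac{2}{3} \cdot \frac{1}{17} \left(-12 + \frac{1}{17}\right) 83 = \frac{2}{3} \cdot \frac{1}{17} \left(- \frac{203}{17}\right) 83 = \left(- \frac{406}{867}\right) 83 = - \frac{33698}{867}$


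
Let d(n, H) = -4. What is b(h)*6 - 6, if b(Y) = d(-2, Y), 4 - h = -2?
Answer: -30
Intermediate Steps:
h = 6 (h = 4 - 1*(-2) = 4 + 2 = 6)
b(Y) = -4
b(h)*6 - 6 = -4*6 - 6 = -24 - 6 = -30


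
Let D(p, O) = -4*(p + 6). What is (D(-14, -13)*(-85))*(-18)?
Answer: 48960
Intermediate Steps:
D(p, O) = -24 - 4*p (D(p, O) = -4*(6 + p) = -24 - 4*p)
(D(-14, -13)*(-85))*(-18) = ((-24 - 4*(-14))*(-85))*(-18) = ((-24 + 56)*(-85))*(-18) = (32*(-85))*(-18) = -2720*(-18) = 48960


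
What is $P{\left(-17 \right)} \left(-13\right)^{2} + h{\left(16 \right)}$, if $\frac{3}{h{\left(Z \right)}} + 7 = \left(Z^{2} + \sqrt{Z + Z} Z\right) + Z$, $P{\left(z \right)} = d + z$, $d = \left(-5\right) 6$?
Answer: $- \frac{492727324}{62033} - \frac{192 \sqrt{2}}{62033} \approx -7943.0$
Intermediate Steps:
$d = -30$
$P{\left(z \right)} = -30 + z$
$h{\left(Z \right)} = \frac{3}{-7 + Z + Z^{2} + \sqrt{2} Z^{\frac{3}{2}}}$ ($h{\left(Z \right)} = \frac{3}{-7 + \left(\left(Z^{2} + \sqrt{Z + Z} Z\right) + Z\right)} = \frac{3}{-7 + \left(\left(Z^{2} + \sqrt{2 Z} Z\right) + Z\right)} = \frac{3}{-7 + \left(\left(Z^{2} + \sqrt{2} \sqrt{Z} Z\right) + Z\right)} = \frac{3}{-7 + \left(\left(Z^{2} + \sqrt{2} Z^{\frac{3}{2}}\right) + Z\right)} = \frac{3}{-7 + \left(Z + Z^{2} + \sqrt{2} Z^{\frac{3}{2}}\right)} = \frac{3}{-7 + Z + Z^{2} + \sqrt{2} Z^{\frac{3}{2}}}$)
$P{\left(-17 \right)} \left(-13\right)^{2} + h{\left(16 \right)} = \left(-30 - 17\right) \left(-13\right)^{2} + \frac{3}{-7 + 16 + 16^{2} + \sqrt{2} \cdot 16^{\frac{3}{2}}} = \left(-47\right) 169 + \frac{3}{-7 + 16 + 256 + \sqrt{2} \cdot 64} = -7943 + \frac{3}{-7 + 16 + 256 + 64 \sqrt{2}} = -7943 + \frac{3}{265 + 64 \sqrt{2}}$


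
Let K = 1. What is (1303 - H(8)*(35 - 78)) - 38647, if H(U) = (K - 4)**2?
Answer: -36957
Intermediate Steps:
H(U) = 9 (H(U) = (1 - 4)**2 = (-3)**2 = 9)
(1303 - H(8)*(35 - 78)) - 38647 = (1303 - 9*(35 - 78)) - 38647 = (1303 - 9*(-43)) - 38647 = (1303 - 1*(-387)) - 38647 = (1303 + 387) - 38647 = 1690 - 38647 = -36957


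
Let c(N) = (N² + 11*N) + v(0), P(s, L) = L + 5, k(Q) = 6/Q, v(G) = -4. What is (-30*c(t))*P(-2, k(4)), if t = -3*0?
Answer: 780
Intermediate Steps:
t = 0
P(s, L) = 5 + L
c(N) = -4 + N² + 11*N (c(N) = (N² + 11*N) - 4 = -4 + N² + 11*N)
(-30*c(t))*P(-2, k(4)) = (-30*(-4 + 0² + 11*0))*(5 + 6/4) = (-30*(-4 + 0 + 0))*(5 + 6*(¼)) = (-30*(-4))*(5 + 3/2) = 120*(13/2) = 780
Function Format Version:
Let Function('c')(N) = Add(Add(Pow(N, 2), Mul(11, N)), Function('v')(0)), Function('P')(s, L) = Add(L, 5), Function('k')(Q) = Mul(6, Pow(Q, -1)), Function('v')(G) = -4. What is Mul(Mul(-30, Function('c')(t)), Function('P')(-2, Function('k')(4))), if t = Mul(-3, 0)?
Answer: 780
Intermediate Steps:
t = 0
Function('P')(s, L) = Add(5, L)
Function('c')(N) = Add(-4, Pow(N, 2), Mul(11, N)) (Function('c')(N) = Add(Add(Pow(N, 2), Mul(11, N)), -4) = Add(-4, Pow(N, 2), Mul(11, N)))
Mul(Mul(-30, Function('c')(t)), Function('P')(-2, Function('k')(4))) = Mul(Mul(-30, Add(-4, Pow(0, 2), Mul(11, 0))), Add(5, Mul(6, Pow(4, -1)))) = Mul(Mul(-30, Add(-4, 0, 0)), Add(5, Mul(6, Rational(1, 4)))) = Mul(Mul(-30, -4), Add(5, Rational(3, 2))) = Mul(120, Rational(13, 2)) = 780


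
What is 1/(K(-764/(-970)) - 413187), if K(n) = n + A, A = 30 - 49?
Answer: -485/200404528 ≈ -2.4201e-6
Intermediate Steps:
A = -19
K(n) = -19 + n (K(n) = n - 19 = -19 + n)
1/(K(-764/(-970)) - 413187) = 1/((-19 - 764/(-970)) - 413187) = 1/((-19 - 764*(-1/970)) - 413187) = 1/((-19 + 382/485) - 413187) = 1/(-8833/485 - 413187) = 1/(-200404528/485) = -485/200404528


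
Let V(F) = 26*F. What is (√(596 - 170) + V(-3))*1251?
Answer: -97578 + 1251*√426 ≈ -71758.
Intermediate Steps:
(√(596 - 170) + V(-3))*1251 = (√(596 - 170) + 26*(-3))*1251 = (√426 - 78)*1251 = (-78 + √426)*1251 = -97578 + 1251*√426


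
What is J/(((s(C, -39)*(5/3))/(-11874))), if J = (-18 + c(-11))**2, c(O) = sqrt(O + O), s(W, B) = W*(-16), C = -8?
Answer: -2689461/160 + 160299*I*sqrt(22)/80 ≈ -16809.0 + 9398.4*I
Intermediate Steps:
s(W, B) = -16*W
c(O) = sqrt(2)*sqrt(O) (c(O) = sqrt(2*O) = sqrt(2)*sqrt(O))
J = (-18 + I*sqrt(22))**2 (J = (-18 + sqrt(2)*sqrt(-11))**2 = (-18 + sqrt(2)*(I*sqrt(11)))**2 = (-18 + I*sqrt(22))**2 ≈ 302.0 - 168.85*I)
J/(((s(C, -39)*(5/3))/(-11874))) = (18 - I*sqrt(22))**2/((((-16*(-8))*(5/3))/(-11874))) = (18 - I*sqrt(22))**2/(((128*(5*(1/3)))*(-1/11874))) = (18 - I*sqrt(22))**2/(((128*(5/3))*(-1/11874))) = (18 - I*sqrt(22))**2/(((640/3)*(-1/11874))) = (18 - I*sqrt(22))**2/(-320/17811) = (18 - I*sqrt(22))**2*(-17811/320) = -17811*(18 - I*sqrt(22))**2/320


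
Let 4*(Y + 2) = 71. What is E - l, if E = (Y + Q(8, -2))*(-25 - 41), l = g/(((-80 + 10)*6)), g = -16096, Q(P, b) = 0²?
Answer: -226343/210 ≈ -1077.8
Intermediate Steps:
Y = 63/4 (Y = -2 + (¼)*71 = -2 + 71/4 = 63/4 ≈ 15.750)
Q(P, b) = 0
l = 4024/105 (l = -16096*1/(6*(-80 + 10)) = -16096/((-70*6)) = -16096/(-420) = -16096*(-1/420) = 4024/105 ≈ 38.324)
E = -2079/2 (E = (63/4 + 0)*(-25 - 41) = (63/4)*(-66) = -2079/2 ≈ -1039.5)
E - l = -2079/2 - 1*4024/105 = -2079/2 - 4024/105 = -226343/210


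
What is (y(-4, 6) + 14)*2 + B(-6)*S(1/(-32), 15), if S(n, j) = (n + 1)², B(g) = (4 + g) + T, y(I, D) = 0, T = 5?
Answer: 31555/1024 ≈ 30.815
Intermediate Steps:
B(g) = 9 + g (B(g) = (4 + g) + 5 = 9 + g)
S(n, j) = (1 + n)²
(y(-4, 6) + 14)*2 + B(-6)*S(1/(-32), 15) = (0 + 14)*2 + (9 - 6)*(1 + 1/(-32))² = 14*2 + 3*(1 - 1/32)² = 28 + 3*(31/32)² = 28 + 3*(961/1024) = 28 + 2883/1024 = 31555/1024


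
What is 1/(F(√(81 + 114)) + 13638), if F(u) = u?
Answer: 4546/61998283 - √195/185994849 ≈ 7.3250e-5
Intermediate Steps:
1/(F(√(81 + 114)) + 13638) = 1/(√(81 + 114) + 13638) = 1/(√195 + 13638) = 1/(13638 + √195)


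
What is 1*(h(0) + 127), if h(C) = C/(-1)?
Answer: 127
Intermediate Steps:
h(C) = -C (h(C) = C*(-1) = -C)
1*(h(0) + 127) = 1*(-1*0 + 127) = 1*(0 + 127) = 1*127 = 127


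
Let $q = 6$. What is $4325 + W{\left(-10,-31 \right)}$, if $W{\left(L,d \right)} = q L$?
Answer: $4265$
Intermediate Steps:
$W{\left(L,d \right)} = 6 L$
$4325 + W{\left(-10,-31 \right)} = 4325 + 6 \left(-10\right) = 4325 - 60 = 4265$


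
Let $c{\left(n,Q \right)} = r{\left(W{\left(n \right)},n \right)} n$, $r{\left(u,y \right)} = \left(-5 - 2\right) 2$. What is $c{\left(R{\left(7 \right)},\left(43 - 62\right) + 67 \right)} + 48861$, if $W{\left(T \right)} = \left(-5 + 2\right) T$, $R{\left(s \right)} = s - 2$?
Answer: $48791$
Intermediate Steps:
$R{\left(s \right)} = -2 + s$
$W{\left(T \right)} = - 3 T$
$r{\left(u,y \right)} = -14$ ($r{\left(u,y \right)} = \left(-7\right) 2 = -14$)
$c{\left(n,Q \right)} = - 14 n$
$c{\left(R{\left(7 \right)},\left(43 - 62\right) + 67 \right)} + 48861 = - 14 \left(-2 + 7\right) + 48861 = \left(-14\right) 5 + 48861 = -70 + 48861 = 48791$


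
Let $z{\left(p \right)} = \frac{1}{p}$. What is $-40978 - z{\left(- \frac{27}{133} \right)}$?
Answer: $- \frac{1106273}{27} \approx -40973.0$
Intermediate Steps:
$-40978 - z{\left(- \frac{27}{133} \right)} = -40978 - \frac{1}{\left(-27\right) \frac{1}{133}} = -40978 - \frac{1}{- \frac{27}{133}} = -40978 - - \frac{133}{27} = -40978 + \frac{133}{27} = - \frac{1106273}{27}$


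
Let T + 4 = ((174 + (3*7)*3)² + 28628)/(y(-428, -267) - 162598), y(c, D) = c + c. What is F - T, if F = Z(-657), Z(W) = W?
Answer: -106650665/163454 ≈ -652.48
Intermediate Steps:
y(c, D) = 2*c
F = -657
T = -738613/163454 (T = -4 + ((174 + (3*7)*3)² + 28628)/(2*(-428) - 162598) = -4 + ((174 + 21*3)² + 28628)/(-856 - 162598) = -4 + ((174 + 63)² + 28628)/(-163454) = -4 + (237² + 28628)*(-1/163454) = -4 + (56169 + 28628)*(-1/163454) = -4 + 84797*(-1/163454) = -4 - 84797/163454 = -738613/163454 ≈ -4.5188)
F - T = -657 - 1*(-738613/163454) = -657 + 738613/163454 = -106650665/163454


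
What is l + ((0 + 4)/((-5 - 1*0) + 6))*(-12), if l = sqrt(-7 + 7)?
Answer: -48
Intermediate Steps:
l = 0 (l = sqrt(0) = 0)
l + ((0 + 4)/((-5 - 1*0) + 6))*(-12) = 0 + ((0 + 4)/((-5 - 1*0) + 6))*(-12) = 0 + (4/((-5 + 0) + 6))*(-12) = 0 + (4/(-5 + 6))*(-12) = 0 + (4/1)*(-12) = 0 + (4*1)*(-12) = 0 + 4*(-12) = 0 - 48 = -48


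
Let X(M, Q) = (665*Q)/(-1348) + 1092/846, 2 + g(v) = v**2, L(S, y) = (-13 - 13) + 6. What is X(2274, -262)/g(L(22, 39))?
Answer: 12405883/37823532 ≈ 0.32799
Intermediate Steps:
L(S, y) = -20 (L(S, y) = -26 + 6 = -20)
g(v) = -2 + v**2
X(M, Q) = 182/141 - 665*Q/1348 (X(M, Q) = (665*Q)*(-1/1348) + 1092*(1/846) = -665*Q/1348 + 182/141 = 182/141 - 665*Q/1348)
X(2274, -262)/g(L(22, 39)) = (182/141 - 665/1348*(-262))/(-2 + (-20)**2) = (182/141 + 87115/674)/(-2 + 400) = (12405883/95034)/398 = (12405883/95034)*(1/398) = 12405883/37823532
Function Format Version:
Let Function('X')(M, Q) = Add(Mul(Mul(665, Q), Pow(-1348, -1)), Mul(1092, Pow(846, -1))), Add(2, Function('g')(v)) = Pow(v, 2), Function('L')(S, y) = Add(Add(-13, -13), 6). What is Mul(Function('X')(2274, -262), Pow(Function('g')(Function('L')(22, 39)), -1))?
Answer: Rational(12405883, 37823532) ≈ 0.32799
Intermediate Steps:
Function('L')(S, y) = -20 (Function('L')(S, y) = Add(-26, 6) = -20)
Function('g')(v) = Add(-2, Pow(v, 2))
Function('X')(M, Q) = Add(Rational(182, 141), Mul(Rational(-665, 1348), Q)) (Function('X')(M, Q) = Add(Mul(Mul(665, Q), Rational(-1, 1348)), Mul(1092, Rational(1, 846))) = Add(Mul(Rational(-665, 1348), Q), Rational(182, 141)) = Add(Rational(182, 141), Mul(Rational(-665, 1348), Q)))
Mul(Function('X')(2274, -262), Pow(Function('g')(Function('L')(22, 39)), -1)) = Mul(Add(Rational(182, 141), Mul(Rational(-665, 1348), -262)), Pow(Add(-2, Pow(-20, 2)), -1)) = Mul(Add(Rational(182, 141), Rational(87115, 674)), Pow(Add(-2, 400), -1)) = Mul(Rational(12405883, 95034), Pow(398, -1)) = Mul(Rational(12405883, 95034), Rational(1, 398)) = Rational(12405883, 37823532)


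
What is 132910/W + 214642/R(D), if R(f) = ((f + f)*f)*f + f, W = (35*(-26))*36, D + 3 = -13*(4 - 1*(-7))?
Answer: -4635105935/1132844076 ≈ -4.0916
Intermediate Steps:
D = -146 (D = -3 - 13*(4 - 1*(-7)) = -3 - 13*(4 + 7) = -3 - 13*11 = -3 - 143 = -146)
W = -32760 (W = -910*36 = -32760)
R(f) = f + 2*f³ (R(f) = ((2*f)*f)*f + f = (2*f²)*f + f = 2*f³ + f = f + 2*f³)
132910/W + 214642/R(D) = 132910/(-32760) + 214642/(-146 + 2*(-146)³) = 132910*(-1/32760) + 214642/(-146 + 2*(-3112136)) = -13291/3276 + 214642/(-146 - 6224272) = -13291/3276 + 214642/(-6224418) = -13291/3276 + 214642*(-1/6224418) = -13291/3276 - 107321/3112209 = -4635105935/1132844076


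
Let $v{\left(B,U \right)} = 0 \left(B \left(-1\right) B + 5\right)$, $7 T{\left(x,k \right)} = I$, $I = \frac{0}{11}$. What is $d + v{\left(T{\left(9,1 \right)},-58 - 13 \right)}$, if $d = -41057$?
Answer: $-41057$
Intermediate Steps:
$I = 0$ ($I = 0 \cdot \frac{1}{11} = 0$)
$T{\left(x,k \right)} = 0$ ($T{\left(x,k \right)} = \frac{1}{7} \cdot 0 = 0$)
$v{\left(B,U \right)} = 0$ ($v{\left(B,U \right)} = 0 \left(- B B + 5\right) = 0 \left(- B^{2} + 5\right) = 0 \left(5 - B^{2}\right) = 0$)
$d + v{\left(T{\left(9,1 \right)},-58 - 13 \right)} = -41057 + 0 = -41057$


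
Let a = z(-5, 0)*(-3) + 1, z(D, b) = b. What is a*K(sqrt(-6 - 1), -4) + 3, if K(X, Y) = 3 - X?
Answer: 6 - I*sqrt(7) ≈ 6.0 - 2.6458*I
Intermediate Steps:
a = 1 (a = 0*(-3) + 1 = 0 + 1 = 1)
a*K(sqrt(-6 - 1), -4) + 3 = 1*(3 - sqrt(-6 - 1)) + 3 = 1*(3 - sqrt(-7)) + 3 = 1*(3 - I*sqrt(7)) + 3 = (3 - I*sqrt(7)) + 3 = 6 - I*sqrt(7)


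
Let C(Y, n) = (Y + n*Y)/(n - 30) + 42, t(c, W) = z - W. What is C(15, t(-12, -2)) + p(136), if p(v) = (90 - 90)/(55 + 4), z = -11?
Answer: 586/13 ≈ 45.077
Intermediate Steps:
p(v) = 0 (p(v) = 0/59 = 0*(1/59) = 0)
t(c, W) = -11 - W
C(Y, n) = 42 + (Y + Y*n)/(-30 + n) (C(Y, n) = (Y + Y*n)/(-30 + n) + 42 = 42 + (Y + Y*n)/(-30 + n))
C(15, t(-12, -2)) + p(136) = (-1260 + 15 + 42*(-11 - 1*(-2)) + 15*(-11 - 1*(-2)))/(-30 + (-11 - 1*(-2))) + 0 = (-1260 + 15 + 42*(-11 + 2) + 15*(-11 + 2))/(-30 + (-11 + 2)) + 0 = (-1260 + 15 + 42*(-9) + 15*(-9))/(-30 - 9) + 0 = (-1260 + 15 - 378 - 135)/(-39) + 0 = -1/39*(-1758) + 0 = 586/13 + 0 = 586/13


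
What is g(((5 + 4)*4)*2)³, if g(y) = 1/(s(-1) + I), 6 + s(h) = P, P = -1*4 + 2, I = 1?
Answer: -1/343 ≈ -0.0029155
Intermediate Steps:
P = -2 (P = -4 + 2 = -2)
s(h) = -8 (s(h) = -6 - 2 = -8)
g(y) = -⅐ (g(y) = 1/(-8 + 1) = 1/(-7) = -⅐)
g(((5 + 4)*4)*2)³ = (-⅐)³ = -1/343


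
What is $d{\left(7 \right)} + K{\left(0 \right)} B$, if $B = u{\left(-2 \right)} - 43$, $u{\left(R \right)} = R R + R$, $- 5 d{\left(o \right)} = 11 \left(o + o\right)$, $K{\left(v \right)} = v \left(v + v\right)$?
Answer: $- \frac{154}{5} \approx -30.8$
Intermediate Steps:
$K{\left(v \right)} = 2 v^{2}$ ($K{\left(v \right)} = v 2 v = 2 v^{2}$)
$d{\left(o \right)} = - \frac{22 o}{5}$ ($d{\left(o \right)} = - \frac{11 \left(o + o\right)}{5} = - \frac{11 \cdot 2 o}{5} = - \frac{22 o}{5}$)
$u{\left(R \right)} = R + R^{2}$ ($u{\left(R \right)} = R^{2} + R = R + R^{2}$)
$B = -41$ ($B = - 2 \left(1 - 2\right) - 43 = \left(-2\right) \left(-1\right) - 43 = 2 - 43 = -41$)
$d{\left(7 \right)} + K{\left(0 \right)} B = \left(- \frac{22}{5}\right) 7 + 2 \cdot 0^{2} \left(-41\right) = - \frac{154}{5} + 2 \cdot 0 \left(-41\right) = - \frac{154}{5} + 0 \left(-41\right) = - \frac{154}{5} + 0 = - \frac{154}{5}$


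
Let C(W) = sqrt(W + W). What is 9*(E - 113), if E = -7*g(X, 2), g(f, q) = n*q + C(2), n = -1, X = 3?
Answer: -1017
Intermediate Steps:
C(W) = sqrt(2)*sqrt(W) (C(W) = sqrt(2*W) = sqrt(2)*sqrt(W))
g(f, q) = 2 - q (g(f, q) = -q + sqrt(2)*sqrt(2) = -q + 2 = 2 - q)
E = 0 (E = -7*(2 - 1*2) = -7*(2 - 2) = -7*0 = 0)
9*(E - 113) = 9*(0 - 113) = 9*(-113) = -1017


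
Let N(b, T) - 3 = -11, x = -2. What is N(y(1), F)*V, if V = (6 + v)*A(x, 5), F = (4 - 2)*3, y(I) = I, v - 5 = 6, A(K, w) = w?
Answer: -680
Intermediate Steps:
v = 11 (v = 5 + 6 = 11)
F = 6 (F = 2*3 = 6)
N(b, T) = -8 (N(b, T) = 3 - 11 = -8)
V = 85 (V = (6 + 11)*5 = 17*5 = 85)
N(y(1), F)*V = -8*85 = -680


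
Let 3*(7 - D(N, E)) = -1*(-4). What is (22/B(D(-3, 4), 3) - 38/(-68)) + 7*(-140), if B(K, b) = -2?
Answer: -33675/34 ≈ -990.44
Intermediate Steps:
D(N, E) = 17/3 (D(N, E) = 7 - (-1)*(-4)/3 = 7 - ⅓*4 = 7 - 4/3 = 17/3)
(22/B(D(-3, 4), 3) - 38/(-68)) + 7*(-140) = (22/(-2) - 38/(-68)) + 7*(-140) = (22*(-½) - 38*(-1/68)) - 980 = (-11 + 19/34) - 980 = -355/34 - 980 = -33675/34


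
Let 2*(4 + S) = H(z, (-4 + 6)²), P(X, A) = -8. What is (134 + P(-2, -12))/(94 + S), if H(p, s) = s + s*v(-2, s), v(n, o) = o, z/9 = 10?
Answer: 63/50 ≈ 1.2600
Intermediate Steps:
z = 90 (z = 9*10 = 90)
H(p, s) = s + s² (H(p, s) = s + s*s = s + s²)
S = 6 (S = -4 + ((-4 + 6)²*(1 + (-4 + 6)²))/2 = -4 + (2²*(1 + 2²))/2 = -4 + (4*(1 + 4))/2 = -4 + (4*5)/2 = -4 + (½)*20 = -4 + 10 = 6)
(134 + P(-2, -12))/(94 + S) = (134 - 8)/(94 + 6) = 126/100 = 126*(1/100) = 63/50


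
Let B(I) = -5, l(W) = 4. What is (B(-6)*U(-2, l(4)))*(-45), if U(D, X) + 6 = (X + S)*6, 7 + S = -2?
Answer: -8100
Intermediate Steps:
S = -9 (S = -7 - 2 = -9)
U(D, X) = -60 + 6*X (U(D, X) = -6 + (X - 9)*6 = -6 + (-9 + X)*6 = -6 + (-54 + 6*X) = -60 + 6*X)
(B(-6)*U(-2, l(4)))*(-45) = -5*(-60 + 6*4)*(-45) = -5*(-60 + 24)*(-45) = -5*(-36)*(-45) = 180*(-45) = -8100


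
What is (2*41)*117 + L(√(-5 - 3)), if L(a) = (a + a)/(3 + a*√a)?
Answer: 2*(14391 + 2*I*√2 + 19188*2^(¼)*I^(3/2))/(3 + 4*2^(¼)*I^(3/2)) ≈ 9595.7 - 0.17969*I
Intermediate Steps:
L(a) = 2*a/(3 + a^(3/2)) (L(a) = (2*a)/(3 + a^(3/2)) = 2*a/(3 + a^(3/2)))
(2*41)*117 + L(√(-5 - 3)) = (2*41)*117 + 2*√(-5 - 3)/(3 + (√(-5 - 3))^(3/2)) = 82*117 + 2*√(-8)/(3 + (√(-8))^(3/2)) = 9594 + 2*(2*I*√2)/(3 + (2*I*√2)^(3/2)) = 9594 + 2*(2*I*√2)/(3 + 4*2^(¼)*I^(3/2)) = 9594 + 4*I*√2/(3 + 4*2^(¼)*I^(3/2))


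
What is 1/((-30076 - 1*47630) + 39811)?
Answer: -1/37895 ≈ -2.6389e-5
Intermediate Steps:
1/((-30076 - 1*47630) + 39811) = 1/((-30076 - 47630) + 39811) = 1/(-77706 + 39811) = 1/(-37895) = -1/37895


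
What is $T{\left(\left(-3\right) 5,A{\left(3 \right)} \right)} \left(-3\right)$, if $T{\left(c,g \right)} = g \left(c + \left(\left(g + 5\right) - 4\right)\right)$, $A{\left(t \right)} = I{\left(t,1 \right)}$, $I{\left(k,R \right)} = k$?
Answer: $99$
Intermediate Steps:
$A{\left(t \right)} = t$
$T{\left(c,g \right)} = g \left(1 + c + g\right)$ ($T{\left(c,g \right)} = g \left(c + \left(\left(5 + g\right) - 4\right)\right) = g \left(c + \left(1 + g\right)\right) = g \left(1 + c + g\right)$)
$T{\left(\left(-3\right) 5,A{\left(3 \right)} \right)} \left(-3\right) = 3 \left(1 - 15 + 3\right) \left(-3\right) = 3 \left(-11\right) \left(-3\right) = \left(-33\right) \left(-3\right) = 99$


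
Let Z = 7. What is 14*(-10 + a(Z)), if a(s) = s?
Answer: -42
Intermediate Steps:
14*(-10 + a(Z)) = 14*(-10 + 7) = 14*(-3) = -42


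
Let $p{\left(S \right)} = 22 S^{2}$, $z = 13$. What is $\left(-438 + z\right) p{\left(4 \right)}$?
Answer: $-149600$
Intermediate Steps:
$\left(-438 + z\right) p{\left(4 \right)} = \left(-438 + 13\right) 22 \cdot 4^{2} = - 425 \cdot 22 \cdot 16 = \left(-425\right) 352 = -149600$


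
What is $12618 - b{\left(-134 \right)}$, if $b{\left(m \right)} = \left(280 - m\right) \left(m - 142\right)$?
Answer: $126882$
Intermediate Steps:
$b{\left(m \right)} = \left(-142 + m\right) \left(280 - m\right)$ ($b{\left(m \right)} = \left(280 - m\right) \left(-142 + m\right) = \left(-142 + m\right) \left(280 - m\right)$)
$12618 - b{\left(-134 \right)} = 12618 - \left(-39760 - \left(-134\right)^{2} + 422 \left(-134\right)\right) = 12618 - \left(-39760 - 17956 - 56548\right) = 12618 - -114264 = 12618 + 114264 = 126882$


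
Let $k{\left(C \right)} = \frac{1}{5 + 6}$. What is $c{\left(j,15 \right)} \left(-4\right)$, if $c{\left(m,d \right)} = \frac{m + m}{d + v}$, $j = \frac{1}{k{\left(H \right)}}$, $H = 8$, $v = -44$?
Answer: $\frac{88}{29} \approx 3.0345$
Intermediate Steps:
$k{\left(C \right)} = \frac{1}{11}$
$j = 11$ ($j = \frac{1}{\frac{1}{11}} = 11$)
$c{\left(m,d \right)} = \frac{2 m}{-44 + d}$ ($c{\left(m,d \right)} = \frac{m + m}{d - 44} = \frac{2 m}{-44 + d}$)
$c{\left(j,15 \right)} \left(-4\right) = 2 \cdot 11 \frac{1}{-44 + 15} \left(-4\right) = 2 \cdot 11 \frac{1}{-29} \left(-4\right) = 2 \cdot 11 \left(- \frac{1}{29}\right) \left(-4\right) = \left(- \frac{22}{29}\right) \left(-4\right) = \frac{88}{29}$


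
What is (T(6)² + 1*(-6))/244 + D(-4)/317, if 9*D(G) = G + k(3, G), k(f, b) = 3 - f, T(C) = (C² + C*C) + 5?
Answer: 16897343/696132 ≈ 24.273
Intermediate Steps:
T(C) = 5 + 2*C² (T(C) = (C² + C²) + 5 = 2*C² + 5 = 5 + 2*C²)
D(G) = G/9 (D(G) = (G + (3 - 1*3))/9 = (G + (3 - 3))/9 = (G + 0)/9 = G/9)
(T(6)² + 1*(-6))/244 + D(-4)/317 = ((5 + 2*6²)² + 1*(-6))/244 + ((⅑)*(-4))/317 = ((5 + 2*36)² - 6)*(1/244) - 4/9*1/317 = ((5 + 72)² - 6)*(1/244) - 4/2853 = (77² - 6)*(1/244) - 4/2853 = (5929 - 6)*(1/244) - 4/2853 = 5923*(1/244) - 4/2853 = 5923/244 - 4/2853 = 16897343/696132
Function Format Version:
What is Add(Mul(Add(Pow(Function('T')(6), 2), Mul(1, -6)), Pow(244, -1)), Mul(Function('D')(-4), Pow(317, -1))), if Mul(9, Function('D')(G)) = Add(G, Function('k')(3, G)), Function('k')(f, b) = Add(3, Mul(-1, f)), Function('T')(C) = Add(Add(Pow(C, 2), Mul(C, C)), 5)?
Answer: Rational(16897343, 696132) ≈ 24.273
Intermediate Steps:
Function('T')(C) = Add(5, Mul(2, Pow(C, 2))) (Function('T')(C) = Add(Add(Pow(C, 2), Pow(C, 2)), 5) = Add(Mul(2, Pow(C, 2)), 5) = Add(5, Mul(2, Pow(C, 2))))
Function('D')(G) = Mul(Rational(1, 9), G) (Function('D')(G) = Mul(Rational(1, 9), Add(G, Add(3, Mul(-1, 3)))) = Mul(Rational(1, 9), Add(G, Add(3, -3))) = Mul(Rational(1, 9), Add(G, 0)) = Mul(Rational(1, 9), G))
Add(Mul(Add(Pow(Function('T')(6), 2), Mul(1, -6)), Pow(244, -1)), Mul(Function('D')(-4), Pow(317, -1))) = Add(Mul(Add(Pow(Add(5, Mul(2, Pow(6, 2))), 2), Mul(1, -6)), Pow(244, -1)), Mul(Mul(Rational(1, 9), -4), Pow(317, -1))) = Add(Mul(Add(Pow(Add(5, Mul(2, 36)), 2), -6), Rational(1, 244)), Mul(Rational(-4, 9), Rational(1, 317))) = Add(Mul(Add(Pow(Add(5, 72), 2), -6), Rational(1, 244)), Rational(-4, 2853)) = Add(Mul(Add(Pow(77, 2), -6), Rational(1, 244)), Rational(-4, 2853)) = Add(Mul(Add(5929, -6), Rational(1, 244)), Rational(-4, 2853)) = Add(Mul(5923, Rational(1, 244)), Rational(-4, 2853)) = Add(Rational(5923, 244), Rational(-4, 2853)) = Rational(16897343, 696132)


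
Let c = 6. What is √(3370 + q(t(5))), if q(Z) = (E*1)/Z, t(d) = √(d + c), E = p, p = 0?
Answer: √3370 ≈ 58.052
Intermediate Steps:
E = 0
t(d) = √(6 + d) (t(d) = √(d + 6) = √(6 + d))
q(Z) = 0 (q(Z) = (0*1)/Z = 0/Z = 0)
√(3370 + q(t(5))) = √(3370 + 0) = √3370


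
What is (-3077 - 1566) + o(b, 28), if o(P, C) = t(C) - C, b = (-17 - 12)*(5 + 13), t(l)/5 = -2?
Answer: -4681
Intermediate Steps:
t(l) = -10 (t(l) = 5*(-2) = -10)
b = -522 (b = -29*18 = -522)
o(P, C) = -10 - C
(-3077 - 1566) + o(b, 28) = (-3077 - 1566) + (-10 - 1*28) = -4643 + (-10 - 28) = -4643 - 38 = -4681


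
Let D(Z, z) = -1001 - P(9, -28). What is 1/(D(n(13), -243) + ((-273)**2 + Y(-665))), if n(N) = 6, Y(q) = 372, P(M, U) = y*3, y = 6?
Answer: 1/73882 ≈ 1.3535e-5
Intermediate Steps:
P(M, U) = 18 (P(M, U) = 6*3 = 18)
D(Z, z) = -1019 (D(Z, z) = -1001 - 1*18 = -1001 - 18 = -1019)
1/(D(n(13), -243) + ((-273)**2 + Y(-665))) = 1/(-1019 + ((-273)**2 + 372)) = 1/(-1019 + (74529 + 372)) = 1/(-1019 + 74901) = 1/73882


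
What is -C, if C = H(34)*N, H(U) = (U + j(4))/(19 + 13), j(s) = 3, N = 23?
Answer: -851/32 ≈ -26.594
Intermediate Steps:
H(U) = 3/32 + U/32 (H(U) = (U + 3)/(19 + 13) = (3 + U)/32 = (3 + U)*(1/32) = 3/32 + U/32)
C = 851/32 (C = (3/32 + (1/32)*34)*23 = (3/32 + 17/16)*23 = (37/32)*23 = 851/32 ≈ 26.594)
-C = -1*851/32 = -851/32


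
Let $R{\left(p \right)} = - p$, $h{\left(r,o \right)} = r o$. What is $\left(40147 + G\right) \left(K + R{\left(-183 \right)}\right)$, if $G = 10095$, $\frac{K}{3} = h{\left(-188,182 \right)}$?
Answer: $-5148046530$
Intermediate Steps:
$h{\left(r,o \right)} = o r$
$K = -102648$ ($K = 3 \cdot 182 \left(-188\right) = 3 \left(-34216\right) = -102648$)
$\left(40147 + G\right) \left(K + R{\left(-183 \right)}\right) = \left(40147 + 10095\right) \left(-102648 - -183\right) = 50242 \left(-102648 + 183\right) = 50242 \left(-102465\right) = -5148046530$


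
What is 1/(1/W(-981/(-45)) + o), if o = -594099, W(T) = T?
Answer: -109/64756786 ≈ -1.6832e-6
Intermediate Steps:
1/(1/W(-981/(-45)) + o) = 1/(1/(-981/(-45)) - 594099) = 1/(1/(-981*(-1/45)) - 594099) = 1/(1/(109/5) - 594099) = 1/(5/109 - 594099) = 1/(-64756786/109) = -109/64756786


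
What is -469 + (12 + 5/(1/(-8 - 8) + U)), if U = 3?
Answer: -21399/47 ≈ -455.30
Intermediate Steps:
-469 + (12 + 5/(1/(-8 - 8) + U)) = -469 + (12 + 5/(1/(-8 - 8) + 3)) = -469 + (12 + 5/(1/(-16) + 3)) = -469 + (12 + 5/(-1/16 + 3)) = -469 + (12 + 5/(47/16)) = -469 + (12 + 5*(16/47)) = -469 + (12 + 80/47) = -469 + 644/47 = -21399/47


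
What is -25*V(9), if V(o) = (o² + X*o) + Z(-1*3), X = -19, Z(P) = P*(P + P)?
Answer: 1800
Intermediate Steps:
Z(P) = 2*P² (Z(P) = P*(2*P) = 2*P²)
V(o) = 18 + o² - 19*o (V(o) = (o² - 19*o) + 2*(-1*3)² = (o² - 19*o) + 2*(-3)² = (o² - 19*o) + 2*9 = (o² - 19*o) + 18 = 18 + o² - 19*o)
-25*V(9) = -25*(18 + 9² - 19*9) = -25*(18 + 81 - 171) = -25*(-72) = 1800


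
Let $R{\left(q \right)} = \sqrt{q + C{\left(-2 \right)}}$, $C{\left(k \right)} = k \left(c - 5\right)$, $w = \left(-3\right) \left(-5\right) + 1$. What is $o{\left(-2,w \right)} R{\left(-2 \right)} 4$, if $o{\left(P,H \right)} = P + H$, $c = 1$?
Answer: $56 \sqrt{6} \approx 137.17$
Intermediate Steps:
$w = 16$ ($w = 15 + 1 = 16$)
$C{\left(k \right)} = - 4 k$ ($C{\left(k \right)} = k \left(1 - 5\right) = k \left(-4\right) = - 4 k$)
$o{\left(P,H \right)} = H + P$
$R{\left(q \right)} = \sqrt{8 + q}$ ($R{\left(q \right)} = \sqrt{q - -8} = \sqrt{q + 8} = \sqrt{8 + q}$)
$o{\left(-2,w \right)} R{\left(-2 \right)} 4 = \left(16 - 2\right) \sqrt{8 - 2} \cdot 4 = 14 \sqrt{6} \cdot 4 = 56 \sqrt{6}$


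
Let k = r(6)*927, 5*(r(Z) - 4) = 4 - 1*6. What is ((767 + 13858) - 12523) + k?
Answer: 27196/5 ≈ 5439.2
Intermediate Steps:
r(Z) = 18/5 (r(Z) = 4 + (4 - 1*6)/5 = 4 + (4 - 6)/5 = 4 + (⅕)*(-2) = 4 - ⅖ = 18/5)
k = 16686/5 (k = (18/5)*927 = 16686/5 ≈ 3337.2)
((767 + 13858) - 12523) + k = ((767 + 13858) - 12523) + 16686/5 = (14625 - 12523) + 16686/5 = 2102 + 16686/5 = 27196/5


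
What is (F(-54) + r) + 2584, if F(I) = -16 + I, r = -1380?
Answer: 1134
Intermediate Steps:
(F(-54) + r) + 2584 = ((-16 - 54) - 1380) + 2584 = (-70 - 1380) + 2584 = -1450 + 2584 = 1134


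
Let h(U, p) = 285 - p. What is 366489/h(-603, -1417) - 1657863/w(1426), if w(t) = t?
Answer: -24989886/26381 ≈ -947.27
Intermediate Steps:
366489/h(-603, -1417) - 1657863/w(1426) = 366489/(285 - 1*(-1417)) - 1657863/1426 = 366489/(285 + 1417) - 1657863*1/1426 = 366489/1702 - 72081/62 = -24989886/26381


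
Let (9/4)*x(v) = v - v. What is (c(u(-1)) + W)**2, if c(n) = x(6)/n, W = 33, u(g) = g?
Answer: 1089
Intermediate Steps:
x(v) = 0 (x(v) = 4*(v - v)/9 = (4/9)*0 = 0)
c(n) = 0 (c(n) = 0/n = 0)
(c(u(-1)) + W)**2 = (0 + 33)**2 = 33**2 = 1089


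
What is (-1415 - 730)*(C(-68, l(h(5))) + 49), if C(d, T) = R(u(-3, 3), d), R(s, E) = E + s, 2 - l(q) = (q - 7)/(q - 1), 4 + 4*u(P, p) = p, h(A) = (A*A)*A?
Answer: 165165/4 ≈ 41291.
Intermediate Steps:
h(A) = A³ (h(A) = A²*A = A³)
u(P, p) = -1 + p/4
l(q) = 2 - (-7 + q)/(-1 + q) (l(q) = 2 - (q - 7)/(q - 1) = 2 - (-7 + q)/(-1 + q))
C(d, T) = -¼ + d (C(d, T) = d + (-1 + (¼)*3) = d + (-1 + ¾) = d - ¼ = -¼ + d)
(-1415 - 730)*(C(-68, l(h(5))) + 49) = (-1415 - 730)*((-¼ - 68) + 49) = -2145*(-273/4 + 49) = -2145*(-77/4) = 165165/4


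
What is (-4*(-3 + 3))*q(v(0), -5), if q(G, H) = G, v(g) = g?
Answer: 0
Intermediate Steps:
(-4*(-3 + 3))*q(v(0), -5) = -4*(-3 + 3)*0 = -4*0*0 = 0*0 = 0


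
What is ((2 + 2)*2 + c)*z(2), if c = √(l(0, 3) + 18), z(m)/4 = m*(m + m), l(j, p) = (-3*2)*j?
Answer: 256 + 96*√2 ≈ 391.76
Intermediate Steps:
l(j, p) = -6*j
z(m) = 8*m² (z(m) = 4*(m*(m + m)) = 4*(m*(2*m)) = 4*(2*m²) = 8*m²)
c = 3*√2 (c = √(-6*0 + 18) = √(0 + 18) = √18 = 3*√2 ≈ 4.2426)
((2 + 2)*2 + c)*z(2) = ((2 + 2)*2 + 3*√2)*(8*2²) = (4*2 + 3*√2)*(8*4) = (8 + 3*√2)*32 = 256 + 96*√2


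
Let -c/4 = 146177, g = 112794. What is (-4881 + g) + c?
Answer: -476795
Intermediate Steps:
c = -584708 (c = -4*146177 = -584708)
(-4881 + g) + c = (-4881 + 112794) - 584708 = 107913 - 584708 = -476795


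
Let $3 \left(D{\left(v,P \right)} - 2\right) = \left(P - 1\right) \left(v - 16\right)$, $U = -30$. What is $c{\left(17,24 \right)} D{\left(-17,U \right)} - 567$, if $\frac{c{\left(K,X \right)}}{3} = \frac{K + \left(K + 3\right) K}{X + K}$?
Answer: $\frac{344106}{41} \approx 8392.8$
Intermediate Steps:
$c{\left(K,X \right)} = \frac{3 \left(K + K \left(3 + K\right)\right)}{K + X}$ ($c{\left(K,X \right)} = 3 \frac{K + \left(K + 3\right) K}{X + K} = 3 \frac{K + \left(3 + K\right) K}{K + X} = 3 \frac{K + K \left(3 + K\right)}{K + X} = \frac{3 \left(K + K \left(3 + K\right)\right)}{K + X}$)
$D{\left(v,P \right)} = 2 + \frac{\left(-1 + P\right) \left(-16 + v\right)}{3}$ ($D{\left(v,P \right)} = 2 + \frac{\left(P - 1\right) \left(v - 16\right)}{3} = 2 + \frac{\left(-1 + P\right) \left(-16 + v\right)}{3}$)
$c{\left(17,24 \right)} D{\left(-17,U \right)} - 567 = 3 \cdot 17 \frac{1}{17 + 24} \left(4 + 17\right) \left(\frac{22}{3} - -160 - - \frac{17}{3} + \frac{1}{3} \left(-30\right) \left(-17\right)\right) - 567 = 3 \cdot 17 \cdot \frac{1}{41} \cdot 21 \left(\frac{22}{3} + 160 + \frac{17}{3} + 170\right) - 567 = 3 \cdot 17 \cdot \frac{1}{41} \cdot 21 \cdot 343 - 567 = \frac{1071}{41} \cdot 343 - 567 = \frac{367353}{41} - 567 = \frac{344106}{41}$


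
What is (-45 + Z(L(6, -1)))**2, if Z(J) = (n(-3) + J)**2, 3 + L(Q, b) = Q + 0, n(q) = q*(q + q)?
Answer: 156816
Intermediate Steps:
n(q) = 2*q**2 (n(q) = q*(2*q) = 2*q**2)
L(Q, b) = -3 + Q (L(Q, b) = -3 + (Q + 0) = -3 + Q)
Z(J) = (18 + J)**2 (Z(J) = (2*(-3)**2 + J)**2 = (2*9 + J)**2 = (18 + J)**2)
(-45 + Z(L(6, -1)))**2 = (-45 + (18 + (-3 + 6))**2)**2 = (-45 + (18 + 3)**2)**2 = (-45 + 21**2)**2 = (-45 + 441)**2 = 396**2 = 156816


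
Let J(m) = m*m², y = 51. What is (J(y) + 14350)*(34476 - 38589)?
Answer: -604615113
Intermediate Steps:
J(m) = m³
(J(y) + 14350)*(34476 - 38589) = (51³ + 14350)*(34476 - 38589) = (132651 + 14350)*(-4113) = 147001*(-4113) = -604615113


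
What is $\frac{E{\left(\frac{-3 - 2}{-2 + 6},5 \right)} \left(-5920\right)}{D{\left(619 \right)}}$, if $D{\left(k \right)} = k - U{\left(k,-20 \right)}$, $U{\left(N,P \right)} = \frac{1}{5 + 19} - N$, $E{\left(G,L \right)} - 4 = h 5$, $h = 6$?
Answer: $- \frac{130560}{803} \approx -162.59$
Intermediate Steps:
$E{\left(G,L \right)} = 34$ ($E{\left(G,L \right)} = 4 + 6 \cdot 5 = 4 + 30 = 34$)
$U{\left(N,P \right)} = \frac{1}{24} - N$
$D{\left(k \right)} = - \frac{1}{24} + 2 k$ ($D{\left(k \right)} = k - \left(\frac{1}{24} - k\right) = k + \left(- \frac{1}{24} + k\right) = - \frac{1}{24} + 2 k$)
$\frac{E{\left(\frac{-3 - 2}{-2 + 6},5 \right)} \left(-5920\right)}{D{\left(619 \right)}} = \frac{34 \left(-5920\right)}{- \frac{1}{24} + 2 \cdot 619} = - \frac{201280}{- \frac{1}{24} + 1238} = - \frac{201280}{\frac{29711}{24}} = \left(-201280\right) \frac{24}{29711} = - \frac{130560}{803}$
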